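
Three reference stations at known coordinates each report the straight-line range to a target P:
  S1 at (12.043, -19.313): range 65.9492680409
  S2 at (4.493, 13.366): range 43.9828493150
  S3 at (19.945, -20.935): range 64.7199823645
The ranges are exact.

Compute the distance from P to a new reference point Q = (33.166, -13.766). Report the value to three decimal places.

eq1: (x − 12.043)² + (y + 19.313)² = 65.9492680409²
eq2: (x − 4.493)² + (y − 13.366)² = 43.9828493150²
eq3: (x − 19.945)² + (y + 20.935)² = 64.7199823645²
eq1−eq3, eq1−eq2 (x²,y² cancel):
  15.804·x − 3.244·y = 478.681270
  -15.100·x + 65.358·y = 2095.626108
det = 15.804·65.358 − -3.244·-15.100 = 983.933432
x = (478.681270·65.358 − -3.244·2095.626108) / 983.933432 = 38.705730
y = (15.804·2095.626108 − 478.681270·-15.100) / 983.933432 = 41.006191
|P − Q| = √((38.705730 − 33.166)² + (41.006191 − -13.766)²) = 55.051626

55.052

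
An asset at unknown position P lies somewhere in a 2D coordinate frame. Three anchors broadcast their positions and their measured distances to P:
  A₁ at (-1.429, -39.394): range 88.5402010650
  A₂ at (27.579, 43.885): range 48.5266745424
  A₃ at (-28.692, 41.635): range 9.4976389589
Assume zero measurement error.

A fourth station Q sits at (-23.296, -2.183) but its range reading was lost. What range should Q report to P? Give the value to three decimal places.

eq1: (x + 1.429)² + (y + 39.394)² = 88.5402010650²
eq2: (x − 27.579)² + (y − 43.885)² = 48.5266745424²
eq3: (x + 28.692)² + (y − 41.635)² = 9.4976389589²
eq3−eq2, eq3−eq1 (x²,y² cancel):
  112.542·x + 4.500·y = -2134.842619
  54.526·x − 162.058·y = -8751.936871
det = 112.542·-162.058 − 4.500·54.526 = -18483.698436
x = (-2134.842619·-162.058 − 4.500·-8751.936871) / -18483.698436 = -20.848211
y = (112.542·-8751.936871 − -2134.842619·54.526) / -18483.698436 = 46.990382
|P − Q| = √((-20.848211 − -23.296)² + (46.990382 − -2.183)²) = 49.234268

49.234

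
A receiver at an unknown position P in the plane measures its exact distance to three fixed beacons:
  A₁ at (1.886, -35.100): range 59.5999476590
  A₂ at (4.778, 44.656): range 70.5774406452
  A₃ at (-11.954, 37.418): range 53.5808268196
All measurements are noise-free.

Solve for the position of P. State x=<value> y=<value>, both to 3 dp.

x=-47.892 y=-2.323

eq1: (x − 1.886)² + (y + 35.100)² = 59.5999476590²
eq2: (x − 4.778)² + (y − 44.656)² = 70.5774406452²
eq3: (x + 11.954)² + (y − 37.418)² = 53.5808268196²
eq1−eq3, eq1−eq2 (x²,y² cancel):
  -27.680·x + 145.036·y = 988.686602
  5.784·x + 159.512·y = -647.600743
det = -27.680·159.512 − 145.036·5.784 = -5254.180384
x = (988.686602·159.512 − 145.036·-647.600743) / -5254.180384 = -47.891922
y = (-27.680·-647.600743 − 988.686602·5.784) / -5254.180384 = -2.323298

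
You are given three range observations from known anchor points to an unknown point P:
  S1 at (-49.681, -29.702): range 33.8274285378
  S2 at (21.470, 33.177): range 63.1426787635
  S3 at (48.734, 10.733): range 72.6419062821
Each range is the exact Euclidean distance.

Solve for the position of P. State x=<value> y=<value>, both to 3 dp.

eq1: (x + 49.681)² + (y + 29.702)² = 33.8274285378²
eq2: (x − 21.470)² + (y − 33.177)² = 63.1426787635²
eq3: (x − 48.734)² + (y − 10.733)² = 72.6419062821²
eq1−eq3, eq1−eq2 (x²,y² cancel):
  196.830·x + 80.870·y = -4992.762147
  142.302·x + 125.758·y = -4631.439296
det = 196.830·125.758 − 80.870·142.302 = 13244.984400
x = (-4992.762147·125.758 − 80.870·-4631.439296) / 13244.984400 = -19.126884
y = (196.830·-4631.439296 − -4992.762147·142.302) / 13244.984400 = -15.185081

x=-19.127 y=-15.185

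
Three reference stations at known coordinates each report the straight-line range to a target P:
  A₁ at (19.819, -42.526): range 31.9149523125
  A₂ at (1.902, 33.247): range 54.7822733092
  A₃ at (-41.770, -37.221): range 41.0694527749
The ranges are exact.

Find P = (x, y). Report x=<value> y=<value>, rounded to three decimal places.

eq1: (x − 19.819)² + (y + 42.526)² = 31.9149523125²
eq2: (x − 1.902)² + (y − 33.247)² = 54.7822733092²
eq3: (x + 41.770)² + (y + 37.221)² = 41.0694527749²
eq3−eq1, eq3−eq2 (x²,y² cancel):
  123.178·x − 10.610·y = -260.746534
  87.344·x + 140.936·y = -3335.552646
det = 123.178·140.936 − -10.610·87.344 = 18286.934448
x = (-260.746534·140.936 − -10.610·-3335.552646) / 18286.934448 = -3.944827
y = (123.178·-3335.552646 − -260.746534·87.344) / 18286.934448 = -21.222368

x=-3.945 y=-21.222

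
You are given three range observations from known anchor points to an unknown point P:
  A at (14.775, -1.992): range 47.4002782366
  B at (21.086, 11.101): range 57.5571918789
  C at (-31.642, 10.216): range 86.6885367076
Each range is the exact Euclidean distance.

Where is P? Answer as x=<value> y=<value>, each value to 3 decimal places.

x=35.497 y=-44.623

eq1: (x − 14.775)² + (y + 1.992)² = 47.4002782366²
eq2: (x − 21.086)² + (y − 11.101)² = 57.5571918789²
eq3: (x + 31.642)² + (y − 10.216)² = 86.6885367076²
eq3−eq1, eq3−eq2 (x²,y² cancel):
  92.834·x − 24.416·y = 4384.801889
  105.456·x + 1.770·y = 3664.340837
det = 92.834·1.770 − -24.416·105.456 = 2739.129876
x = (4384.801889·1.770 − -24.416·3664.340837) / 2739.129876 = 35.496544
y = (92.834·3664.340837 − 4384.801889·105.456) / 2739.129876 = -44.623021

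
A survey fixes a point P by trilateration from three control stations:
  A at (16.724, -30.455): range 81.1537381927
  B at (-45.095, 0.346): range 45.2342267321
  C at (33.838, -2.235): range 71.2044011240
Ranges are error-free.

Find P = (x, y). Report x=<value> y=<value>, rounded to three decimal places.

x=-23.443 y=40.061

eq1: (x − 16.724)² + (y + 30.455)² = 81.1537381927²
eq2: (x + 45.095)² + (y − 0.346)² = 45.2342267321²
eq3: (x − 33.838)² + (y + 2.235)² = 71.2044011240²
eq3−eq2, eq3−eq1 (x²,y² cancel):
  -157.866·x + 5.162·y = 3907.604743
  -34.228·x − 56.440·y = -1458.668751
det = -157.866·-56.440 − 5.162·-34.228 = 9086.641976
x = (3907.604743·-56.440 − 5.162·-1458.668751) / 9086.641976 = -23.442716
y = (-157.866·-1458.668751 − 3907.604743·-34.228) / 9086.641976 = 40.061411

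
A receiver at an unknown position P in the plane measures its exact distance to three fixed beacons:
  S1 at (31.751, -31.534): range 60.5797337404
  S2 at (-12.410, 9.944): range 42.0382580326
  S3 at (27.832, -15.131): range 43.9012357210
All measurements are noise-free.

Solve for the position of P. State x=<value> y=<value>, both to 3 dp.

eq1: (x − 31.751)² + (y + 31.534)² = 60.5797337404²
eq2: (x + 12.410)² + (y − 9.944)² = 42.0382580326²
eq3: (x − 27.832)² + (y + 15.131)² = 43.9012357210²
eq2−eq1, eq2−eq3 (x²,y² cancel):
  88.322·x − 82.956·y = -153.061081
  80.484·x − 50.150·y = 590.572790
det = 88.322·-50.150 − -82.956·80.484 = 2247.282404
x = (-153.061081·-50.150 − -82.956·590.572790) / 2247.282404 = 25.216043
y = (88.322·590.572790 − -153.061081·80.484) / 2247.282404 = 28.692227

x=25.216 y=28.692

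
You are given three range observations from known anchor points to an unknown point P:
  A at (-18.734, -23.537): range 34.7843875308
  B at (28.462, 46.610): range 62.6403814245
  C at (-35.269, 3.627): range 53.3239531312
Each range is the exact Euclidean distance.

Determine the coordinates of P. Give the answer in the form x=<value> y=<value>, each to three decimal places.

eq1: (x + 18.734)² + (y + 23.537)² = 34.7843875308²
eq2: (x − 28.462)² + (y − 46.610)² = 62.6403814245²
eq3: (x + 35.269)² + (y − 3.627)² = 53.3239531312²
eq1−eq3, eq1−eq2 (x²,y² cancel):
  -33.070·x + 54.328·y = -1281.385997
  94.392·x + 140.294·y = -636.239350
det = -33.070·140.294 − 54.328·94.392 = -9767.651156
x = (-1281.385997·140.294 − 54.328·-636.239350) / -9767.651156 = 14.865924
y = (-33.070·-636.239350 − -1281.385997·94.392) / -9767.651156 = -14.537069

x=14.866 y=-14.537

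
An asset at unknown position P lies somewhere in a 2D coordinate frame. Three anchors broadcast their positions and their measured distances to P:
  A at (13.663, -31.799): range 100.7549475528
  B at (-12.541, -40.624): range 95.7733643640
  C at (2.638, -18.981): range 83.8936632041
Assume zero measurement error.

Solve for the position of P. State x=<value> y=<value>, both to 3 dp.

x=-46.759 y=48.828

eq1: (x − 13.663)² + (y + 31.799)² = 100.7549475528²
eq2: (x + 12.541)² + (y + 40.624)² = 95.7733643640²
eq3: (x − 2.638)² + (y + 18.981)² = 83.8936632041²
eq3−eq2, eq3−eq1 (x²,y² cancel):
  -30.358·x − 43.286·y = -694.041944
  22.050·x − 25.636·y = -2282.796166
det = -30.358·-25.636 − -43.286·22.050 = 1732.713988
x = (-694.041944·-25.636 − -43.286·-2282.796166) / 1732.713988 = -46.759394
y = (-30.358·-2282.796166 − -694.041944·22.050) / 1732.713988 = 48.827880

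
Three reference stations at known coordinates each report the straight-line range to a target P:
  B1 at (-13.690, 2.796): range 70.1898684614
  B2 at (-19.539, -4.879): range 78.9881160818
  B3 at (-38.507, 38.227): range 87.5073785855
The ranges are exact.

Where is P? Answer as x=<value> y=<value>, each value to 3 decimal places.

eq1: (x + 13.690)² + (y − 2.796)² = 70.1898684614²
eq2: (x + 19.539)² + (y + 4.879)² = 78.9881160818²
eq3: (x + 38.507)² + (y − 38.227)² = 87.5073785855²
eq3−eq2, eq3−eq1 (x²,y² cancel):
  37.936·x − 86.212·y = -1120.096591
  49.634·x − 70.862·y = -17.935190
det = 37.936·-70.862 − -86.212·49.634 = 1590.825576
x = (-1120.096591·-70.862 − -86.212·-17.935190) / 1590.825576 = 48.921803
y = (37.936·-17.935190 − -1120.096591·49.634) / 1590.825576 = 34.519488

x=48.922 y=34.519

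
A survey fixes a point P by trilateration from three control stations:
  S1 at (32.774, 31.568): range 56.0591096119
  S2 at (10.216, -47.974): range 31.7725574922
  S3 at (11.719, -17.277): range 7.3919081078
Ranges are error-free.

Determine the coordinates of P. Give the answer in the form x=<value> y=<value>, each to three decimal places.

eq1: (x − 32.774)² + (y − 31.568)² = 56.0591096119²
eq2: (x − 10.216)² + (y + 47.974)² = 31.7725574922²
eq3: (x − 11.719)² + (y + 17.277)² = 7.3919081078²
eq2−eq3, eq2−eq1 (x²,y² cancel):
  3.006·x + 61.394·y = -1015.186538
  45.116·x + 159.084·y = -2468.325993
det = 3.006·159.084 − 61.394·45.116 = -2291.645200
x = (-1015.186538·159.084 − 61.394·-2468.325993) / -2291.645200 = 4.346017
y = (3.006·-2468.325993 − -1015.186538·45.116) / -2291.645200 = -16.748390

x=4.346 y=-16.748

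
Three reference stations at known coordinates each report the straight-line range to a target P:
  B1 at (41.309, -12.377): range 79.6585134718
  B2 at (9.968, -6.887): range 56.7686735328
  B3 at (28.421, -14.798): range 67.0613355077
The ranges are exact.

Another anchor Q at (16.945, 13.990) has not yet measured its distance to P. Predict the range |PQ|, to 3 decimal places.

77.006

eq1: (x − 41.309)² + (y + 12.377)² = 79.6585134718²
eq2: (x − 9.968)² + (y + 6.887)² = 56.7686735328²
eq3: (x − 28.421)² + (y + 14.798)² = 67.0613355077²
eq1−eq2, eq1−eq3 (x²,y² cancel):
  -62.682·x + 10.980·y = 1409.964657
  -25.776·x − 4.842·y = 1015.366483
det = -62.682·-4.842 − 10.980·-25.776 = 586.526724
x = (1409.964657·-4.842 − 10.980·1015.366483) / 586.526724 = -30.647833
y = (-62.682·1015.366483 − 1409.964657·-25.776) / 586.526724 = -46.548523
|P − Q| = √((-30.647833 − 16.945)² + (-46.548523 − 13.990)²) = 77.006432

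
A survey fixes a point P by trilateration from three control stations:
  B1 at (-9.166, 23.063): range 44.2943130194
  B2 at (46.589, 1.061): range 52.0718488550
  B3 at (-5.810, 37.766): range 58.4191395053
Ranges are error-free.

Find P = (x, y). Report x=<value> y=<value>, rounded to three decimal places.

x=-0.836 y=-20.441

eq1: (x + 9.166)² + (y − 23.063)² = 44.2943130194²
eq2: (x − 46.589)² + (y − 1.061)² = 52.0718488550²
eq3: (x + 5.810)² + (y − 37.766)² = 58.4191395053²
eq2−eq3, eq2−eq1 (x²,y² cancel):
  -104.798·x + 73.410·y = -1412.952203
  -111.510·x + 44.004·y = -806.251840
det = -104.798·44.004 − 73.410·-111.510 = 3574.417908
x = (-1412.952203·44.004 − 73.410·-806.251840) / 3574.417908 = -0.836109
y = (-104.798·-806.251840 − -1412.952203·-111.510) / 3574.417908 = -20.441012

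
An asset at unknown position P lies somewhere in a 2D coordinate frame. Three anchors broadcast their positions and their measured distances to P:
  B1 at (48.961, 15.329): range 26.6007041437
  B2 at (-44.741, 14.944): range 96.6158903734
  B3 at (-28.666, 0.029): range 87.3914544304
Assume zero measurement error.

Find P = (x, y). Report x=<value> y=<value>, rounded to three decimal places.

x=48.034 y=41.914

eq1: (x − 48.961)² + (y − 15.329)² = 26.6007041437²
eq2: (x + 44.741)² + (y − 14.944)² = 96.6158903734²
eq3: (x + 28.666)² + (y − 0.029)² = 87.3914544304²
eq1−eq2, eq1−eq3 (x²,y² cancel):
  -187.404·x − 0.770·y = -9034.110357
  -155.254·x − 30.600·y = -8740.086212
det = -187.404·-30.600 − -0.770·-155.254 = 5615.016820
x = (-9034.110357·-30.600 − -0.770·-8740.086212) / 5615.016820 = 48.034390
y = (-187.404·-8740.086212 − -9034.110357·-155.254) / 5615.016820 = 41.913560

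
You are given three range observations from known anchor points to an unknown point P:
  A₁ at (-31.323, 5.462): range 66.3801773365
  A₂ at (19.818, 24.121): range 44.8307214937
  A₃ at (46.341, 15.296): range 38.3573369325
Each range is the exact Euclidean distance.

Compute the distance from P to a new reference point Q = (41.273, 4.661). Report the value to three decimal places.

26.577

eq1: (x + 31.323)² + (y − 5.462)² = 66.3801773365²
eq2: (x − 19.818)² + (y − 24.121)² = 44.8307214937²
eq3: (x − 46.341)² + (y − 15.296)² = 38.3573369325²
eq3−eq1, eq3−eq2 (x²,y² cancel):
  -155.328·x − 19.668·y = -4305.534771
  -53.046·x + 17.650·y = -1945.388425
det = -155.328·17.650 − -19.668·-53.046 = -3784.847928
x = (-4305.534771·17.650 − -19.668·-1945.388425) / -3784.847928 = 30.187366
y = (-155.328·-1945.388425 − -4305.534771·-53.046) / -3784.847928 = -19.494019
|P − Q| = √((30.187366 − 41.273)² + (-19.494019 − 4.661)²) = 26.577363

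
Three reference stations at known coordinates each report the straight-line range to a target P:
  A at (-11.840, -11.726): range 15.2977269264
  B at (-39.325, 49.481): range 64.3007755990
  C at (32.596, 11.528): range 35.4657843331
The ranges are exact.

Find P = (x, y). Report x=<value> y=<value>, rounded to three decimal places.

eq1: (x + 11.840)² + (y + 11.726)² = 15.2977269264²
eq2: (x + 39.325)² + (y − 49.481)² = 64.3007755990²
eq3: (x − 32.596)² + (y − 11.528)² = 35.4657843331²
eq2−eq1, eq2−eq3 (x²,y² cancel):
  54.970·x − 122.414·y = 183.428984
  143.842·x − 75.906·y = 77.336898
det = 54.970·-75.906 − -122.414·143.842 = 13435.721768
x = (183.428984·-75.906 − -122.414·77.336898) / 13435.721768 = -0.331671
y = (54.970·77.336898 − 183.428984·143.842) / 13435.721768 = -1.647368

x=-0.332 y=-1.647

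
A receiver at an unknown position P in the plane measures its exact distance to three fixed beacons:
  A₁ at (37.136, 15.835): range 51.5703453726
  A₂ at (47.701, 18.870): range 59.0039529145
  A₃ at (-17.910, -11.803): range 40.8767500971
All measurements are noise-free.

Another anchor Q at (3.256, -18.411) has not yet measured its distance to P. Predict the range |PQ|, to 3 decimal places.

eq1: (x − 37.136)² + (y − 15.835)² = 51.5703453726²
eq2: (x − 47.701)² + (y − 18.870)² = 59.0039529145²
eq3: (x + 17.910)² + (y + 11.803)² = 40.8767500971²
eq2−eq1, eq2−eq3 (x²,y² cancel):
  -21.130·x − 6.070·y = -179.666642
  -131.222·x − 61.346·y = -360.825631
det = -21.130·-61.346 − -6.070·-131.222 = 499.723440
x = (-179.666642·-61.346 − -6.070·-360.825631) / 499.723440 = 17.673012
y = (-21.130·-360.825631 − -179.666642·-131.222) / 499.723440 = -31.921598
|P − Q| = √((17.673012 − 3.256)² + (-31.921598 − -18.411)²) = 19.758200

19.758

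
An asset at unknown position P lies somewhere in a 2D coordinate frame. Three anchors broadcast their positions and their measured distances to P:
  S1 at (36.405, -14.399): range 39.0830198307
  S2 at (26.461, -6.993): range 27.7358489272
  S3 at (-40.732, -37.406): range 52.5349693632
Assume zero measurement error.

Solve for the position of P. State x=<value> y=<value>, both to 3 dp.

x=-0.992 y=-3.045

eq1: (x − 36.405)² + (y + 14.399)² = 39.0830198307²
eq2: (x − 26.461)² + (y + 6.993)² = 27.7358489272²
eq3: (x + 40.732)² + (y + 37.406)² = 52.5349693632²
eq3−eq1, eq3−eq2 (x²,y² cancel):
  154.274·x + 46.014·y = -293.208867
  134.386·x + 60.826·y = -318.572400
det = 154.274·60.826 − 46.014·134.386 = 3200.232920
x = (-293.208867·60.826 − 46.014·-318.572400) / 3200.232920 = -0.992407
y = (154.274·-318.572400 − -293.208867·134.386) / 3200.232920 = -3.044863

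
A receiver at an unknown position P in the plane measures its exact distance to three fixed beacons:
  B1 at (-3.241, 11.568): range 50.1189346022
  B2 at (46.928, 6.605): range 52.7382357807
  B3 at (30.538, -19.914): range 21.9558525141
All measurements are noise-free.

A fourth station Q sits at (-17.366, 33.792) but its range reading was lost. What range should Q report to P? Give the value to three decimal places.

76.112

eq1: (x + 3.241)² + (y − 11.568)² = 50.1189346022²
eq2: (x − 46.928)² + (y − 6.605)² = 52.7382357807²
eq3: (x − 30.538)² + (y + 19.914)² = 21.9558525141²
eq1−eq3, eq1−eq2 (x²,y² cancel):
  67.558·x − 62.964·y = 3214.662281
  100.338·x − 9.926·y = 1832.126596
det = 67.558·-9.926 − -62.964·100.338 = 5647.101124
x = (3214.662281·-9.926 − -62.964·1832.126596) / 5647.101124 = 14.777366
y = (67.558·1832.126596 − 3214.662281·100.338) / 5647.101124 = -35.200003
|P − Q| = √((14.777366 − -17.366)² + (-35.200003 − 33.792)²) = 76.112367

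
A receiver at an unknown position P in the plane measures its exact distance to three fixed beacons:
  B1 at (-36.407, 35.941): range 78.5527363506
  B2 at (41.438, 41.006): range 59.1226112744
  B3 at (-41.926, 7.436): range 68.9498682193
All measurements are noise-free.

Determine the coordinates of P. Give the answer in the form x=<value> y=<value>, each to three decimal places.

x=23.192 y=-15.231

eq1: (x + 36.407)² + (y − 35.941)² = 78.5527363506²
eq2: (x − 41.438)² + (y − 41.006)² = 59.1226112744²
eq3: (x + 41.926)² + (y − 7.436)² = 68.9498682193²
eq3−eq1, eq3−eq2 (x²,y² cancel):
  11.038·x + 57.010·y = -612.306503
  166.728·x + 67.140·y = 2844.117472
det = 11.038·67.140 − 57.010·166.728 = -8764.071960
x = (-612.306503·67.140 − 57.010·2844.117472) / -8764.071960 = 23.191662
y = (11.038·2844.117472 − -612.306503·166.728) / -8764.071960 = -15.230592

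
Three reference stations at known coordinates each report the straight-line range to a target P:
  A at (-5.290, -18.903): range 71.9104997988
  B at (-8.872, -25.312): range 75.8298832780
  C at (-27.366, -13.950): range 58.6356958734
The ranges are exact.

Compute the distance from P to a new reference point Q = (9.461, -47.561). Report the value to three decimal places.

104.095

eq1: (x + 5.290)² + (y + 18.903)² = 71.9104997988²
eq2: (x + 8.872)² + (y + 25.312)² = 75.8298832780²
eq3: (x + 27.366)² + (y + 13.950)² = 58.6356958734²
eq3−eq1, eq3−eq2 (x²,y² cancel):
  44.152·x − 9.906·y = -2291.168098
  36.988·x − 22.724·y = -2536.117095
det = 44.152·-22.724 − -9.906·36.988 = -636.906920
x = (-2291.168098·-22.724 − -9.906·-2536.117095) / -636.906920 = -42.300887
y = (44.152·-2536.117095 − -2291.168098·36.988) / -636.906920 = 42.751799
|P − Q| = √((-42.300887 − 9.461)² + (42.751799 − -47.561)²) = 104.094642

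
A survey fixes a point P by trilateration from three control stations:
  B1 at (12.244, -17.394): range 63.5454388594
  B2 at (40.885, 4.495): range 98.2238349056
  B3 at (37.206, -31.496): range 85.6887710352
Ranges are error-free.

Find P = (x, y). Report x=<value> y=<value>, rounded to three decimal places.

x=-48.331 y=-36.596

eq1: (x − 12.244)² + (y + 17.394)² = 63.5454388594²
eq2: (x − 40.885)² + (y − 4.495)² = 98.2238349056²
eq3: (x − 37.206)² + (y + 31.496)² = 85.6887710352²
eq3−eq2, eq3−eq1 (x²,y² cancel):
  7.358·x + 71.982·y = -2989.852464
  -49.924·x + 28.204·y = 1380.725002
det = 7.358·28.204 − 71.982·-49.924 = 3801.154400
x = (-2989.852464·28.204 − 71.982·1380.725002) / 3801.154400 = -48.330882
y = (7.358·1380.725002 − -2989.852464·-49.924) / 3801.154400 = -36.595730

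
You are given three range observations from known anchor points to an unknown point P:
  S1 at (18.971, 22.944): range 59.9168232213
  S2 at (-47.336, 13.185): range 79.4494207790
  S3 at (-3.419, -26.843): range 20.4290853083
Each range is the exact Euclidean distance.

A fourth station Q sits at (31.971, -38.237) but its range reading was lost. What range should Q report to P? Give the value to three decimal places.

17.610

eq1: (x − 18.971)² + (y − 22.944)² = 59.9168232213²
eq2: (x + 47.336)² + (y − 13.185)² = 79.4494207790²
eq3: (x + 3.419)² + (y + 26.843)² = 20.4290853083²
eq2−eq1, eq2−eq3 (x²,y² cancel):
  132.614·x + 19.518·y = 1193.969613
  87.834·x − 80.056·y = 4212.558025
det = 132.614·-80.056 − 19.518·87.834 = -12330.890396
x = (1193.969613·-80.056 − 19.518·4212.558025) / -12330.890396 = 14.419489
y = (132.614·4212.558025 − 1193.969613·87.834) / -12330.890396 = -36.799698
|P − Q| = √((14.419489 − 31.971)² + (-36.799698 − -38.237)²) = 17.610263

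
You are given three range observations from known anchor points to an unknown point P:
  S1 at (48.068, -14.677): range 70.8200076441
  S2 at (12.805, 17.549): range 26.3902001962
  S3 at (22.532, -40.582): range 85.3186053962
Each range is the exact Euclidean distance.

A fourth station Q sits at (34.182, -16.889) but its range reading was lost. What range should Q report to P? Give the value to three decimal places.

eq1: (x − 48.068)² + (y + 14.677)² = 70.8200076441²
eq2: (x − 12.805)² + (y − 17.549)² = 26.3902001962²
eq3: (x − 22.532)² + (y + 40.582)² = 85.3186053962²
eq1−eq2, eq1−eq3 (x²,y² cancel):
  -70.526·x + 64.452·y = 2265.019289
  -51.072·x − 51.810·y = -2635.148149
det = -70.526·-51.810 − 64.452·-51.072 = 6945.644604
x = (2265.019289·-51.810 − 64.452·-2635.148149) / 6945.644604 = 7.557242
y = (-70.526·-2635.148149 − 2265.019289·-51.072) / 6945.644604 = 43.412173
|P − Q| = √((7.557242 − 34.182)² + (43.412173 − -16.889)²) = 65.917442

65.917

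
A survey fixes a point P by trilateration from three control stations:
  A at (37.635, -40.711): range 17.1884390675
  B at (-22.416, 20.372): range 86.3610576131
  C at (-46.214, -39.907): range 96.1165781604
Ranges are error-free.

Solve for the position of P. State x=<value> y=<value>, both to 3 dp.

x=49.157 y=-27.956

eq1: (x − 37.635)² + (y + 40.711)² = 17.1884390675²
eq2: (x + 22.416)² + (y − 20.372)² = 86.3610576131²
eq3: (x + 46.214)² + (y + 39.907)² = 96.1165781604²
eq1−eq2, eq1−eq3 (x²,y² cancel):
  -120.102·x + 122.166·y = -9319.073140
  -167.698·x + 1.608·y = -8288.430461
det = -120.102·1.608 − 122.166·-167.698 = 20293.869852
x = (-9319.073140·1.608 − 122.166·-8288.430461) / 20293.869852 = 49.156683
y = (-120.102·-8288.430461 − -9319.073140·-167.698) / 20293.869852 = -27.955873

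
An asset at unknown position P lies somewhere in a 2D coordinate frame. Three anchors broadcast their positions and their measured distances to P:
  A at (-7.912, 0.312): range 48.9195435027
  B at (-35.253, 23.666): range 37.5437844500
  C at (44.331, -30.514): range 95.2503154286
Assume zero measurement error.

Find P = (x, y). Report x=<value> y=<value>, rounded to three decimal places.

x=-7.758 y=49.231

eq1: (x + 7.912)² + (y − 0.312)² = 48.9195435027²
eq2: (x + 35.253)² + (y − 23.666)² = 37.5437844500²
eq3: (x − 44.331)² + (y + 30.514)² = 95.2503154286²
eq3−eq1, eq3−eq2 (x²,y² cancel):
  -104.486·x + 61.652·y = 3845.856184
  -159.168·x + 108.360·y = 6569.598646
det = -104.486·108.360 − 61.652·-159.168 = -1509.077424
x = (3845.856184·108.360 − 61.652·6569.598646) / -1509.077424 = -7.758436
y = (-104.486·6569.598646 − 3845.856184·-159.168) / -1509.077424 = 49.231302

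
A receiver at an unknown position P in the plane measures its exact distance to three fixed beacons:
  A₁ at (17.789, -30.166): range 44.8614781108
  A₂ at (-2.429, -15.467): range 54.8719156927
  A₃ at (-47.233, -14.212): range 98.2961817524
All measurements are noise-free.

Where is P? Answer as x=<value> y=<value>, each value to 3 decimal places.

x=49.844 y=1.219

eq1: (x − 17.789)² + (y + 30.166)² = 44.8614781108²
eq2: (x + 2.429)² + (y + 15.467)² = 54.8719156927²
eq3: (x + 47.233)² + (y + 14.212)² = 98.2961817524²
eq3−eq2, eq3−eq1 (x²,y² cancel):
  89.608·x − 2.510·y = 4463.403112
  130.044·x − 31.908·y = 6443.085973
det = 89.608·-31.908 − -2.510·130.044 = -2532.801624
x = (4463.403112·-31.908 − -2.510·6443.085973) / -2532.801624 = 49.844457
y = (89.608·6443.085973 − 4463.403112·130.044) / -2532.801624 = 1.218708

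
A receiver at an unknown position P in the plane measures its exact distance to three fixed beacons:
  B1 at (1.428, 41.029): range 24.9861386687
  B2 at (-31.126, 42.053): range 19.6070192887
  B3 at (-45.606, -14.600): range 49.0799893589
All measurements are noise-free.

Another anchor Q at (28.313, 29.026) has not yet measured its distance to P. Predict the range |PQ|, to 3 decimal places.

47.375

eq1: (x − 1.428)² + (y − 41.029)² = 24.9861386687²
eq2: (x + 31.126)² + (y − 42.053)² = 19.6070192887²
eq3: (x + 45.606)² + (y + 14.600)² = 49.0799893589²
eq1−eq3, eq1−eq2 (x²,y² cancel):
  -94.068·x − 111.258·y = -1176.889019
  -65.108·x + 2.048·y = 1291.736580
det = -94.068·2.048 − -111.258·-65.108 = -7436.437128
x = (-1176.889019·2.048 − -111.258·1291.736580) / -7436.437128 = -19.001809
y = (-94.068·1291.736580 − -1176.889019·-65.108) / -7436.437128 = 26.643938
|P − Q| = √((-19.001809 − 28.313)² + (26.643938 − 29.026)²) = 47.374734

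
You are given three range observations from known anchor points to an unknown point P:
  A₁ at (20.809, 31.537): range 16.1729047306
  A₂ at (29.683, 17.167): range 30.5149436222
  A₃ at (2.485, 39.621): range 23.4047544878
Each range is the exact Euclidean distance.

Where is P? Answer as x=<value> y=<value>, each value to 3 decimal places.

eq1: (x − 20.809)² + (y − 31.537)² = 16.1729047306²
eq2: (x − 29.683)² + (y − 17.167)² = 30.5149436222²
eq3: (x − 2.485)² + (y − 39.621)² = 23.4047544878²
eq1−eq3, eq1−eq2 (x²,y² cancel):
  -36.648·x + 16.168·y = -137.817669
  17.748·x − 28.740·y = -921.409409
det = -36.648·-28.740 − 16.168·17.748 = 766.313856
x = (-137.817669·-28.740 − 16.168·-921.409409) / 766.313856 = 24.609012
y = (-36.648·-921.409409 − -137.817669·17.748) / 766.313856 = 47.257138

x=24.609 y=47.257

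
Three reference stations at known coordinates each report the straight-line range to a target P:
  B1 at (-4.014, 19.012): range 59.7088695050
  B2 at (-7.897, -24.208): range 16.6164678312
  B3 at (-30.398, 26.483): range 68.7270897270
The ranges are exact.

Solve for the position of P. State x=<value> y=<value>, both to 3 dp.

eq1: (x + 4.014)² + (y − 19.012)² = 59.7088695050²
eq2: (x + 7.897)² + (y + 24.208)² = 16.6164678312²
eq3: (x + 30.398)² + (y − 26.483)² = 68.7270897270²
eq3−eq1, eq3−eq2 (x²,y² cancel):
  52.768·x − 14.942·y = -89.555588
  45.002·x − 101.382·y = 3470.308039
det = 52.768·-101.382 − -14.942·45.002 = -4677.305492
x = (-89.555588·-101.382 − -14.942·3470.308039) / -4677.305492 = -13.027301
y = (52.768·3470.308039 − -89.555588·45.002) / -4677.305492 = -40.012652

x=-13.027 y=-40.013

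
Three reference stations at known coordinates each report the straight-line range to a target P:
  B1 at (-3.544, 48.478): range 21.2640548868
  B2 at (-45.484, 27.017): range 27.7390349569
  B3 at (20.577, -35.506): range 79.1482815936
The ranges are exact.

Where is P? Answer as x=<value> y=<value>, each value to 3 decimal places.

eq1: (x + 3.544)² + (y − 48.478)² = 21.2640548868²
eq2: (x + 45.484)² + (y − 27.017)² = 27.7390349569²
eq3: (x − 20.577)² + (y + 35.506)² = 79.1482815936²
eq2−eq1, eq2−eq3 (x²,y² cancel):
  83.880·x + 42.922·y = -118.742095
  132.122·x − 125.046·y = -6609.619999
det = 83.880·-125.046 − 42.922·132.122 = -16159.798964
x = (-118.742095·-125.046 − 42.922·-6609.619999) / -16159.798964 = -18.474632
y = (83.880·-6609.619999 − -118.742095·132.122) / -16159.798964 = 33.337450

x=-18.475 y=33.337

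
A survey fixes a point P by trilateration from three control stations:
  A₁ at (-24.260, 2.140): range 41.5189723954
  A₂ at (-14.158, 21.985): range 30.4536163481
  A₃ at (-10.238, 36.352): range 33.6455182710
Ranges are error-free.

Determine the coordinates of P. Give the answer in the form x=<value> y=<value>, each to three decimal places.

x=15.368 y=14.527

eq1: (x + 24.260)² + (y − 2.140)² = 41.5189723954²
eq2: (x + 14.158)² + (y − 21.985)² = 30.4536163481²
eq3: (x + 10.238)² + (y − 36.352)² = 33.6455182710²
eq1−eq3, eq1−eq2 (x²,y² cancel):
  28.044·x + 68.424·y = 1424.961517
  20.204·x + 39.690·y = 887.064309
det = 28.044·39.690 − 68.424·20.204 = -269.372136
x = (1424.961517·39.690 − 68.424·887.064309) / -269.372136 = 15.368203
y = (28.044·887.064309 − 1424.961517·20.204) / -269.372136 = 14.526710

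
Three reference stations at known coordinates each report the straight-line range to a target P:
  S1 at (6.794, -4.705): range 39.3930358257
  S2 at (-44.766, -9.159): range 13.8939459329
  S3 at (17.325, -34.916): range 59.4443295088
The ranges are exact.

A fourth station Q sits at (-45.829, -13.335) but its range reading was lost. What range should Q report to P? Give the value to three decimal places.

eq1: (x − 6.794)² + (y + 4.705)² = 39.3930358257²
eq2: (x + 44.766)² + (y + 9.159)² = 13.8939459329²
eq3: (x − 17.325)² + (y + 34.916)² = 59.4443295088²
eq2−eq3, eq2−eq1 (x²,y² cancel):
  124.182·x − 51.514·y = -3909.185933
  103.120·x + 8.908·y = -3378.356114
det = 124.182·8.908 − -51.514·103.120 = 6418.336936
x = (-3909.185933·8.908 − -51.514·-3378.356114) / 6418.336936 = -32.540464
y = (124.182·-3378.356114 − -3909.185933·103.120) / 6418.336936 = -2.557635
|P − Q| = √((-32.540464 − -45.829)² + (-2.557635 − -13.335)²) = 17.109552

17.110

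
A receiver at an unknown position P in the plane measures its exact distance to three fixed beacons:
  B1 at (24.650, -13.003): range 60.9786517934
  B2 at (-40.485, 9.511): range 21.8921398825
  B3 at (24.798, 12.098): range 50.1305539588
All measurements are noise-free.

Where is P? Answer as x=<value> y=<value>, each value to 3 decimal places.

eq1: (x − 24.650)² + (y + 13.003)² = 60.9786517934²
eq2: (x + 40.485)² + (y − 9.511)² = 21.8921398825²
eq3: (x − 24.798)² + (y − 12.098)² = 50.1305539588²
eq3−eq1, eq3−eq2 (x²,y² cancel):
  -0.296·x − 50.202·y = -1189.925433
  -130.566·x − 5.174·y = 3001.998590
det = -0.296·-5.174 − -50.202·-130.566 = -6553.142828
x = (-1189.925433·-5.174 − -50.202·3001.998590) / -6553.142828 = -23.937065
y = (-0.296·3001.998590 − -1189.925433·-130.566) / -6553.142828 = 23.843887

x=-23.937 y=23.844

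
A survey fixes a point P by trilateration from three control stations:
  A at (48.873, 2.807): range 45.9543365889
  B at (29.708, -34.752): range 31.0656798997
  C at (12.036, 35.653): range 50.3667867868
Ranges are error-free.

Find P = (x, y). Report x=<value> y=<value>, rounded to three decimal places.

eq1: (x − 48.873)² + (y − 2.807)² = 45.9543365889²
eq2: (x − 29.708)² + (y + 34.752)² = 31.0656798997²
eq3: (x − 12.036)² + (y − 35.653)² = 50.3667867868²
eq1−eq2, eq1−eq3 (x²,y² cancel):
  -38.330·x − 75.118·y = 840.541974
  -73.674·x + 65.692·y = -1405.459833
det = -38.330·65.692 − -75.118·-73.674 = -8052.217892
x = (840.541974·65.692 − -75.118·-1405.459833) / -8052.217892 = 6.253985
y = (-38.330·-1405.459833 − 840.541974·-73.674) / -8052.217892 = -14.380804

x=6.254 y=-14.381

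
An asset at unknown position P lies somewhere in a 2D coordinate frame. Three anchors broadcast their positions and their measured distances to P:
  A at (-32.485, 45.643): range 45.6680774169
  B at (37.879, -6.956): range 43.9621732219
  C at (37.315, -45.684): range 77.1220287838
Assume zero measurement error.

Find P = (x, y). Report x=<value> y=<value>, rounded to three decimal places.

x=8.713 y=25.938

eq1: (x + 32.485)² + (y − 45.643)² = 45.6680774169²
eq2: (x − 37.879)² + (y + 6.956)² = 43.9621732219²
eq3: (x − 37.315)² + (y + 45.684)² = 77.1220287838²
eq2−eq1, eq2−eq3 (x²,y² cancel):
  -140.728·x + 105.198·y = 1502.453476
  -1.128·x − 77.456·y = -2018.902145
det = -140.728·-77.456 − 105.198·-1.128 = 11018.891312
x = (1502.453476·-77.456 − 105.198·-2018.902145) / 11018.891312 = 8.713257
y = (-140.728·-2018.902145 − 1502.453476·-1.128) / 11018.891312 = 25.938256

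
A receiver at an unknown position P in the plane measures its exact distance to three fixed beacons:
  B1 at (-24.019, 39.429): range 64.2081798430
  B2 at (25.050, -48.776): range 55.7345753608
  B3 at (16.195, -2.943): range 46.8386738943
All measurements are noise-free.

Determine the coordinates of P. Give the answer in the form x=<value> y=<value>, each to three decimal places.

eq1: (x + 24.019)² + (y − 39.429)² = 64.2081798430²
eq2: (x − 25.050)² + (y + 48.776)² = 55.7345753608²
eq3: (x − 16.195)² + (y + 2.943)² = 46.8386738943²
eq1−eq2, eq1−eq3 (x²,y² cancel):
  98.138·x − 176.410·y = 1891.389742
  80.428·x − 84.744·y = 68.209859
det = 98.138·-84.744 − -176.410·80.428 = 5871.696808
x = (1891.389742·-84.744 − -176.410·68.209859) / 5871.696808 = -25.248414
y = (98.138·68.209859 − 1891.389742·80.428) / 5871.696808 = -24.767409

x=-25.248 y=-24.767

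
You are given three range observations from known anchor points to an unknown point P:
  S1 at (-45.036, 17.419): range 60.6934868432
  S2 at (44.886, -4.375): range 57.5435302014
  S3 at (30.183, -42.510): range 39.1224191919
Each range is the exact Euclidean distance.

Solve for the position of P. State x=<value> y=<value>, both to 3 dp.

x=-6.784 y=-29.703

eq1: (x + 45.036)² + (y − 17.419)² = 60.6934868432²
eq2: (x − 44.886)² + (y + 4.375)² = 57.5435302014²
eq3: (x − 30.183)² + (y + 42.510)² = 39.1224191919²
eq3−eq2, eq3−eq1 (x²,y² cancel):
  29.406·x + 76.270·y = -2464.914153
  -150.438·x + 119.858·y = -2539.586394
det = 29.406·119.858 − 76.270·-150.438 = 14998.450608
x = (-2464.914153·119.858 − 76.270·-2539.586394) / 14998.450608 = -6.783729
y = (29.406·-2539.586394 − -2464.914153·-150.438) / 14998.450608 = -29.702790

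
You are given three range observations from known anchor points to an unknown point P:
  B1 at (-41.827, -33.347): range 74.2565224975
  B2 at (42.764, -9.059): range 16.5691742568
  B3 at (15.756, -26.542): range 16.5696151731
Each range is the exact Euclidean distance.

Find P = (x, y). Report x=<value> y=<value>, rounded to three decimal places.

x=31.418 y=-21.134

eq1: (x + 41.827)² + (y + 33.347)² = 74.2565224975²
eq2: (x − 42.764)² + (y + 9.059)² = 16.5691742568²
eq3: (x − 15.756)² + (y + 26.542)² = 16.5696151731²
eq1−eq3, eq1−eq2 (x²,y² cancel):
  115.166·x + 13.610·y = 3330.687948
  169.182·x + 48.576·y = 4288.798437
det = 115.166·48.576 − 13.610·169.182 = 3291.736596
x = (3330.687948·48.576 − 13.610·4288.798437) / 3291.736596 = 31.418356
y = (115.166·4288.798437 − 3330.687948·169.182) / 3291.736596 = -21.134342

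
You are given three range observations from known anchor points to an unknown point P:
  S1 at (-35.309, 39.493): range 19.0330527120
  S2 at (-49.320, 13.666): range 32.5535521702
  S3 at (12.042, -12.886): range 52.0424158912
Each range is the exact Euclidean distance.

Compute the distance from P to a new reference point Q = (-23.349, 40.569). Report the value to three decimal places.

12.944

eq1: (x + 35.309)² + (y − 39.493)² = 19.0330527120²
eq2: (x + 49.320)² + (y − 13.666)² = 32.5535521702²
eq3: (x − 12.042)² + (y + 12.886)² = 52.0424158912²
eq3−eq1, eq3−eq2 (x²,y² cancel):
  -94.702·x + 104.758·y = 4841.519726
  -122.724·x + 53.104·y = 3956.842489
det = -94.702·53.104 − 104.758·-122.724 = 7827.265784
x = (4841.519726·53.104 − 104.758·3956.842489) / 7827.265784 = -20.110067
y = (-94.702·3956.842489 − 4841.519726·-122.724) / 7827.265784 = 28.036581
|P − Q| = √((-20.110067 − -23.349)² + (28.036581 − 40.569)²) = 12.944196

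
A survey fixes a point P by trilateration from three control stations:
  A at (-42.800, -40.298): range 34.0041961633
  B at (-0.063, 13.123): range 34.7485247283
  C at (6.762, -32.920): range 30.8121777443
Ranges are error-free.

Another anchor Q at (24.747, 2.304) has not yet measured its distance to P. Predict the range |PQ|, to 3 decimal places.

47.425

eq1: (x + 42.800)² + (y + 40.298)² = 34.0041961633²
eq2: (x + 0.063)² + (y − 13.123)² = 34.7485247283²
eq3: (x − 6.762)² + (y + 32.920)² = 30.8121777443²
eq2−eq3, eq2−eq1 (x²,y² cancel):
  13.650·x − 92.086·y = 1215.303619
  -85.474·x − 106.842·y = 3334.726320
det = 13.650·-106.842 − -92.086·-85.474 = -9329.352064
x = (1215.303619·-106.842 − -92.086·3334.726320) / -9329.352064 = -18.997690
y = (13.650·3334.726320 − 1215.303619·-85.474) / -9329.352064 = -16.013532
|P − Q| = √((-18.997690 − 24.747)² + (-16.013532 − 2.304)²) = 47.424992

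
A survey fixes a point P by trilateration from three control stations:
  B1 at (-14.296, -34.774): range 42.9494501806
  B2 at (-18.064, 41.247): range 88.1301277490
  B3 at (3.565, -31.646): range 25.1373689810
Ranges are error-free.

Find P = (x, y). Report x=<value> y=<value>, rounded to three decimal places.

eq1: (x + 14.296)² + (y + 34.774)² = 42.9494501806²
eq2: (x + 18.064)² + (y − 41.247)² = 88.1301277490²
eq3: (x − 3.565)² + (y + 31.646)² = 25.1373689810²
eq1−eq2, eq1−eq3 (x²,y² cancel):
  -7.536·x + 152.042·y = -5308.247733
  35.722·x + 6.256·y = 813.339801
det = -7.536·6.256 − 152.042·35.722 = -5478.389540
x = (-5308.247733·6.256 − 152.042·813.339801) / -5478.389540 = 28.634365
y = (-7.536·813.339801 − -5308.247733·35.722) / -5478.389540 = -33.493766

x=28.634 y=-33.494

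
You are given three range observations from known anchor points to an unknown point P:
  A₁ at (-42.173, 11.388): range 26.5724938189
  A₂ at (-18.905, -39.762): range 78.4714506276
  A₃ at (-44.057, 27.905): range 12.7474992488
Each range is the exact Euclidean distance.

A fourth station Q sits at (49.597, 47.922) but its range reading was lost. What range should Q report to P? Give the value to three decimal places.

eq1: (x + 42.173)² + (y − 11.388)² = 26.5724938189²
eq2: (x + 18.905)² + (y + 39.762)² = 78.4714506276²
eq3: (x + 44.057)² + (y − 27.905)² = 12.7474992488²
eq1−eq2, eq1−eq3 (x²,y² cancel):
  46.536·x − 102.300·y = -5421.503940
  -3.768·x + 33.034·y = 1355.058492
det = 46.536·33.034 − -102.300·-3.768 = 1151.803824
x = (-5421.503940·33.034 − -102.300·1355.058492) / 1151.803824 = -35.137474
y = (46.536·1355.058492 − -5421.503940·-3.768) / 1151.803824 = 37.012184
|P − Q| = √((-35.137474 − 49.597)² + (37.012184 − 47.922)²) = 85.433923

85.434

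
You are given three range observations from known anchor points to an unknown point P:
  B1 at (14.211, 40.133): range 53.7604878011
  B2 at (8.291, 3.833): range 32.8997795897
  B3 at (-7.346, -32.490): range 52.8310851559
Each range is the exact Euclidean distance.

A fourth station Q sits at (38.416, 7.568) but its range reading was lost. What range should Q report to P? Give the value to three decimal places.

15.061

eq1: (x − 14.211)² + (y − 40.133)² = 53.7604878011²
eq2: (x − 8.291)² + (y − 3.833)² = 32.8997795897²
eq3: (x + 7.346)² + (y + 32.490)² = 52.8310851559²
eq3−eq2, eq3−eq1 (x²,y² cancel):
  31.274·x + 72.646·y = 682.596816
  43.114·x + 145.246·y = 603.979904
det = 31.274·145.246 − 72.646·43.114 = 1410.363760
x = (682.596816·145.246 − 72.646·603.979904) / 1410.363760 = 39.186864
y = (31.274·603.979904 − 682.596816·43.114) / 1410.363760 = -7.473683
|P − Q| = √((39.186864 − 38.416)² + (-7.473683 − 7.568)²) = 15.061423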